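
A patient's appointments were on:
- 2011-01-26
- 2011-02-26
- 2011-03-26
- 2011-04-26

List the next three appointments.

2011-05-26, 2011-06-26, 2011-07-26

Each date is the 26th; the gaps (31, 28, 31) track the month lengths.
The rule is the 26th of each month.
Next: May 2011 → 2011-05-26.
June 2011: 2011-06-26.
Next: July 2011 → 2011-07-26.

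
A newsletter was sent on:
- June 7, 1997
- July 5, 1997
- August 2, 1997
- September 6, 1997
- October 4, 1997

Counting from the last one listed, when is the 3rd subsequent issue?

January 3, 1998

Gaps: 28, 28, 35, 28 days — a mix of 28 and 35. Every date is a Saturday.
Each is the 1st Saturday of its month.
November 1997 — 1st Saturday is November 1, 1997.
1st Saturday of December 1997: December 6, 1997.
January 1998 — 1st Saturday is January 3, 1998.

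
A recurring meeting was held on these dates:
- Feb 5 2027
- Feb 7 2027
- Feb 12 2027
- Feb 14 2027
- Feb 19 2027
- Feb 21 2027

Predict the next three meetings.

Feb 26 2027, Feb 28 2027, Mar 5 2027

The gap pattern 2, 5, 2, 5, 2 repeats every 2 events.
These are the Fridays and Sundays of each week.
The following Friday is Feb 26 2027.
Next Sunday: Feb 28 2027.
The following Friday is Mar 5 2027.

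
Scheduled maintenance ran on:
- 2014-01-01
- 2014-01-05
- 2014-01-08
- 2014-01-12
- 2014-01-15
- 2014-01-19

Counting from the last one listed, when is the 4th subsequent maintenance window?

2014-02-02

Every event lands on a Wednesday or Sunday (gaps cycle 4, 3, 4, 3, 4).
So the schedule is: every Wednesday and Sunday.
Next Wednesday: 2014-01-22.
Next Sunday: 2014-01-26.
The following Wednesday is 2014-01-29.
Next Sunday: 2014-02-02.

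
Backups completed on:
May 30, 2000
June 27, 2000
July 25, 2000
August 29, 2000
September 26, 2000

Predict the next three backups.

Every date is a Tuesday; gaps 28, 28, 35, 28 days.
Each is the last Tuesday of its month (at least one falls on the 29th or later, ruling out '4th Tuesday').
October 2000 ends with Tuesday October 31, 2000.
Last Tuesday of November 2000: November 28, 2000.
December 2000 ends with Tuesday December 26, 2000.

October 31, 2000; November 28, 2000; December 26, 2000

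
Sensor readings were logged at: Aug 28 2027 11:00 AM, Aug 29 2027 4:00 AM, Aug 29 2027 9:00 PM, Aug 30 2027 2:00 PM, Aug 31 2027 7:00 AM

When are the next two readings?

Gaps: 17, 17, 17, 17 hours — each event is 17 hours after the previous one.
Aug 31 2027 7:00 AM + 17 h = Sep 1 2027 12:00 AM.
Sep 1 2027 12:00 AM + 17 h = Sep 1 2027 5:00 PM.

Sep 1 2027 12:00 AM, Sep 1 2027 5:00 PM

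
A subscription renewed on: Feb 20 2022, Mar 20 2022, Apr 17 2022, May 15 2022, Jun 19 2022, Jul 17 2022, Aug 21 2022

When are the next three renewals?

Sep 18 2022, Oct 16 2022, Nov 20 2022

All dates are Sundays, 28, 28, 28, 35, 28, 35 days apart.
Specifically, the 3rd Sunday of each month.
3rd Sunday of September 2022: Sep 18 2022.
3rd Sunday of October 2022: Oct 16 2022.
November 2022 — 3rd Sunday is Nov 20 2022.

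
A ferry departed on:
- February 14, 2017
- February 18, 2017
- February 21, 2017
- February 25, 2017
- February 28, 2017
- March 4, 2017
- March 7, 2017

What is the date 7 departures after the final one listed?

Gaps: 4, 3, 4, 3, 4, 3 days — not constant, but cyclic with period 2.
The events fall on every Tuesday and Saturday.
The following Saturday is March 11, 2017.
The following Tuesday is March 14, 2017.
Next Saturday: March 18, 2017.
The following Tuesday is March 21, 2017.
The following Saturday is March 25, 2017.
The following Tuesday is March 28, 2017.
The following Saturday is April 1, 2017.

April 1, 2017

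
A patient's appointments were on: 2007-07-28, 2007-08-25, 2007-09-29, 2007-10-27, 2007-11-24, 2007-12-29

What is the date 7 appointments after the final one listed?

2008-07-26

These are Saturdays with 28, 35, 28, 28, 35-day gaps.
Each is the final Saturday of its month — 2007-09-29 is past the 28th, so '4th Saturday' doesn't fit.
Last Saturday of January 2008: 2008-01-26.
Last Saturday of February 2008: 2008-02-23.
Last Saturday of March 2008: 2008-03-29.
Last Saturday of April 2008: 2008-04-26.
May 2008 ends with Saturday 2008-05-31.
June 2008 ends with Saturday 2008-06-28.
Last Saturday of July 2008: 2008-07-26.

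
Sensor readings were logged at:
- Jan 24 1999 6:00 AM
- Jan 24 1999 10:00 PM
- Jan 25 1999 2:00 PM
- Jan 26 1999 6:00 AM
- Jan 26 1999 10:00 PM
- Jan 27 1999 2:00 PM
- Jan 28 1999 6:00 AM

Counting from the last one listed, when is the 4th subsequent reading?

Gaps: 16, 16, 16, 16, 16, 16 hours — each event is 16 hours after the previous one.
Jan 28 1999 6:00 AM + 16 h = Jan 28 1999 10:00 PM.
Jan 28 1999 10:00 PM + 16 h = Jan 29 1999 2:00 PM.
Jan 29 1999 2:00 PM + 16 h = Jan 30 1999 6:00 AM.
Jan 30 1999 6:00 AM + 16 h = Jan 30 1999 10:00 PM.

Jan 30 1999 10:00 PM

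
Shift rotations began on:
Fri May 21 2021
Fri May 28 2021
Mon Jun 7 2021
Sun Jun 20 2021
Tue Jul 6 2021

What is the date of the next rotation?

The spacing grows by 3 each time: 7, 10, 13, 16 days.
Next gap: 19 days. Tue Jul 6 2021 + 19 days = Sun Jul 25 2021.

Sun Jul 25 2021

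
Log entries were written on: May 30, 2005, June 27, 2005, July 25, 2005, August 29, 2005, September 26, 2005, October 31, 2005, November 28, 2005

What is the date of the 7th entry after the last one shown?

These are Mondays with 28, 28, 35, 28, 35, 28-day gaps.
Each is the final Monday of its month — May 30, 2005 is past the 28th, so '4th Monday' doesn't fit.
Last Monday of December 2005: December 26, 2005.
January 2006 ends with Monday January 30, 2006.
February 2006 ends with Monday February 27, 2006.
Last Monday of March 2006: March 27, 2006.
April 2006 ends with Monday April 24, 2006.
Last Monday of May 2006: May 29, 2006.
Last Monday of June 2006: June 26, 2006.

June 26, 2006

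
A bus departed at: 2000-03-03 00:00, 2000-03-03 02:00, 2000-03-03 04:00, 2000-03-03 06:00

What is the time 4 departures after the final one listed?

2000-03-03 14:00

Gaps: 2, 2, 2 hours — each event is 2 hours after the previous one.
2000-03-03 06:00 + 2 h = 2000-03-03 08:00.
2000-03-03 08:00 + 2 h = 2000-03-03 10:00.
2000-03-03 10:00 + 2 h = 2000-03-03 12:00.
2000-03-03 12:00 + 2 h = 2000-03-03 14:00.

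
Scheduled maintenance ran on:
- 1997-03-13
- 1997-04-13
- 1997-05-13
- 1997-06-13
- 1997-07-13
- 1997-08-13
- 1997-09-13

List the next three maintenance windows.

1997-10-13, 1997-11-13, 1997-12-13

Gaps: 31, 30, 31, 30, 31, 31 days — not constant. Every event is on the 13th of the month.
Pattern: the 13th of each month.
October 1997: 1997-10-13.
November 1997: 1997-11-13.
Next: December 1997 → 1997-12-13.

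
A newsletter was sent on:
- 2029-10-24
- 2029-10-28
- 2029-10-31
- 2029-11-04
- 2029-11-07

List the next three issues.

2029-11-11, 2029-11-14, 2029-11-18

Every event lands on a Wednesday or Sunday (gaps cycle 4, 3, 4, 3).
So the schedule is: every Wednesday and Sunday.
Next Sunday: 2029-11-11.
The following Wednesday is 2029-11-14.
The following Sunday is 2029-11-18.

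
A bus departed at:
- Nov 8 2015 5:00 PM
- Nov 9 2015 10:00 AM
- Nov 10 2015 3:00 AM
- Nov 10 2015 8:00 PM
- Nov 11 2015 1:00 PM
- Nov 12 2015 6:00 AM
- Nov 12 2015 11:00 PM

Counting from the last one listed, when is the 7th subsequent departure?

Nov 17 2015 10:00 PM

Gaps: 17, 17, 17, 17, 17, 17 hours — each event is 17 hours after the previous one.
Nov 12 2015 11:00 PM + 17 h = Nov 13 2015 4:00 PM.
Nov 13 2015 4:00 PM + 17 h = Nov 14 2015 9:00 AM.
Nov 14 2015 9:00 AM + 17 h = Nov 15 2015 2:00 AM.
Nov 15 2015 2:00 AM + 17 h = Nov 15 2015 7:00 PM.
Nov 15 2015 7:00 PM + 17 h = Nov 16 2015 12:00 PM.
Nov 16 2015 12:00 PM + 17 h = Nov 17 2015 5:00 AM.
Nov 17 2015 5:00 AM + 17 h = Nov 17 2015 10:00 PM.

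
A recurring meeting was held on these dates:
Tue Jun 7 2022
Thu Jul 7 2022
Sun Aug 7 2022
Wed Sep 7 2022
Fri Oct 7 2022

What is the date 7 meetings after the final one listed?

Sun May 7 2023

Gaps: 30, 31, 31, 30 days — not constant. Every event is on the 7th of the month.
Pattern: the 7th of each month.
November 2022: Mon Nov 7 2022.
December 2022: Wed Dec 7 2022.
January 2023: Sat Jan 7 2023.
February 2023: Tue Feb 7 2023.
March 2023: Tue Mar 7 2023.
April 2023: Fri Apr 7 2023.
May 2023: Sun May 7 2023.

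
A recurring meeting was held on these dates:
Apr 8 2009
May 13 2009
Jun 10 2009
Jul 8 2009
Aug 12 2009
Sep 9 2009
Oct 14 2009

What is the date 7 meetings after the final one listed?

These are Wednesdays at 28- or 35-day spacing (35, 28, 28, 35, 28, 35).
The pattern: 2nd Wednesday of the month.
November 2009 — 2nd Wednesday is Nov 11 2009.
2nd Wednesday of December 2009: Dec 9 2009.
2nd Wednesday of January 2010: Jan 13 2010.
February 2010 — 2nd Wednesday is Feb 10 2010.
2nd Wednesday of March 2010: Mar 10 2010.
April 2010 — 2nd Wednesday is Apr 14 2010.
2nd Wednesday of May 2010: May 12 2010.

May 12 2010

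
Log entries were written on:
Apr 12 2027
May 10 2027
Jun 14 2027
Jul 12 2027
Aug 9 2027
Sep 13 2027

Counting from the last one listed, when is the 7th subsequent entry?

Gaps: 28, 35, 28, 28, 35 days — a mix of 28 and 35. Every date is a Monday.
Each is the 2nd Monday of its month.
2nd Monday of October 2027: Oct 11 2027.
2nd Monday of November 2027: Nov 8 2027.
2nd Monday of December 2027: Dec 13 2027.
2nd Monday of January 2028: Jan 10 2028.
February 2028 — 2nd Monday is Feb 14 2028.
2nd Monday of March 2028: Mar 13 2028.
2nd Monday of April 2028: Apr 10 2028.

Apr 10 2028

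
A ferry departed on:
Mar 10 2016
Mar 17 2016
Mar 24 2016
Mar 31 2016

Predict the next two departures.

Apr 7 2016, Apr 14 2016

The spacing is 7, 7, 7 days — always 7 days.
Mar 31 2016 + 7 days = Apr 7 2016.
Apr 7 2016 + 7 days = Apr 14 2016.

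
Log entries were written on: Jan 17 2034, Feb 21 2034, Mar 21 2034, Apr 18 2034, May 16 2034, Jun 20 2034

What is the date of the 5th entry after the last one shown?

Nov 21 2034

All dates are Tuesdays, 35, 28, 28, 28, 35 days apart.
Specifically, the 3rd Tuesday of each month.
3rd Tuesday of July 2034: Jul 18 2034.
August 2034 — 3rd Tuesday is Aug 15 2034.
3rd Tuesday of September 2034: Sep 19 2034.
3rd Tuesday of October 2034: Oct 17 2034.
November 2034 — 3rd Tuesday is Nov 21 2034.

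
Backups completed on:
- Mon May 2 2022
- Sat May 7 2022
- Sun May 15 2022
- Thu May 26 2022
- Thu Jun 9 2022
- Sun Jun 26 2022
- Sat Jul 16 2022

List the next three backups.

Gaps: 5, 8, 11, 14, 17, 20 days — each gap is 3 larger than the previous one.
Next gap: 23 days. Sat Jul 16 2022 + 23 days = Mon Aug 8 2022.
Next gap: 26 days. Mon Aug 8 2022 + 26 days = Sat Sep 3 2022.
Next gap: 29 days. Sat Sep 3 2022 + 29 days = Sun Oct 2 2022.

Mon Aug 8 2022, Sat Sep 3 2022, Sun Oct 2 2022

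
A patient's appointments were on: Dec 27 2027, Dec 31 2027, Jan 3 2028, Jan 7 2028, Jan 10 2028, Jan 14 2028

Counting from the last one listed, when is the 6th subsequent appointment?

The gap pattern 4, 3, 4, 3, 4 repeats every 2 events.
These are the Mondays and Fridays of each week.
The following Monday is Jan 17 2028.
Next Friday: Jan 21 2028.
The following Monday is Jan 24 2028.
The following Friday is Jan 28 2028.
Next Monday: Jan 31 2028.
Next Friday: Feb 4 2028.

Feb 4 2028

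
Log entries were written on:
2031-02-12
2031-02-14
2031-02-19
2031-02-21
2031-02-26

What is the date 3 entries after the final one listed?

The gap pattern 2, 5, 2, 5 repeats every 2 events.
These are the Wednesdays and Fridays of each week.
The following Friday is 2031-02-28.
Next Wednesday: 2031-03-05.
Next Friday: 2031-03-07.

2031-03-07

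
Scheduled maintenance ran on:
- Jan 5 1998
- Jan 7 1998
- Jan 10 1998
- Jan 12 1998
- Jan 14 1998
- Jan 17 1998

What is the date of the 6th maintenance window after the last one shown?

Jan 31 1998

Gaps: 2, 3, 2, 2, 3 days — not constant, but cyclic with period 3.
The events fall on every Monday, Wednesday and Saturday.
The following Monday is Jan 19 1998.
Next Wednesday: Jan 21 1998.
Next Saturday: Jan 24 1998.
The following Monday is Jan 26 1998.
The following Wednesday is Jan 28 1998.
Next Saturday: Jan 31 1998.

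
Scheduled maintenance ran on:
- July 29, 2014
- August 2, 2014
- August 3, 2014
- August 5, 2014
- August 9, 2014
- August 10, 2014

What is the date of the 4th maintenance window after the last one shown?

August 19, 2014

Gaps: 4, 1, 2, 4, 1 days — not constant, but cyclic with period 3.
The events fall on every Tuesday, Saturday and Sunday.
The following Tuesday is August 12, 2014.
Next Saturday: August 16, 2014.
The following Sunday is August 17, 2014.
The following Tuesday is August 19, 2014.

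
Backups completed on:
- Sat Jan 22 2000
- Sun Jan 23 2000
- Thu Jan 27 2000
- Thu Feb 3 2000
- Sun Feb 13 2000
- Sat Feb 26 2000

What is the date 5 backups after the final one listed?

Gaps: 1, 4, 7, 10, 13 days — each gap is 3 larger than the previous one.
Next gap: 16 days. Sat Feb 26 2000 + 16 days = Mon Mar 13 2000.
Next gap: 19 days. Mon Mar 13 2000 + 19 days = Sat Apr 1 2000.
Next gap: 22 days. Sat Apr 1 2000 + 22 days = Sun Apr 23 2000.
Next gap: 25 days. Sun Apr 23 2000 + 25 days = Thu May 18 2000.
Next gap: 28 days. Thu May 18 2000 + 28 days = Thu Jun 15 2000.

Thu Jun 15 2000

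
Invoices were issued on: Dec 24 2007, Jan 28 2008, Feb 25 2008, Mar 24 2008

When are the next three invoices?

These are Mondays at 28- or 35-day spacing (35, 28, 28).
The pattern: 4th Monday of the month.
4th Monday of April 2008: Apr 28 2008.
May 2008 — 4th Monday is May 26 2008.
June 2008 — 4th Monday is Jun 23 2008.

Apr 28 2008, May 26 2008, Jun 23 2008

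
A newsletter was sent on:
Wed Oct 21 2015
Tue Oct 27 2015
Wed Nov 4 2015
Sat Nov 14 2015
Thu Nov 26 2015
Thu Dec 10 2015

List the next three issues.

The spacing grows by 2 each time: 6, 8, 10, 12, 14 days.
Next gap: 16 days. Thu Dec 10 2015 + 16 days = Sat Dec 26 2015.
Next gap: 18 days. Sat Dec 26 2015 + 18 days = Wed Jan 13 2016.
Next gap: 20 days. Wed Jan 13 2016 + 20 days = Tue Feb 2 2016.

Sat Dec 26 2015, Wed Jan 13 2016, Tue Feb 2 2016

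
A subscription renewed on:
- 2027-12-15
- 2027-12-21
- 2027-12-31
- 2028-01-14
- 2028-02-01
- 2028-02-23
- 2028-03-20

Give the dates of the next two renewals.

The spacing grows by 4 each time: 6, 10, 14, 18, 22, 26 days.
Next gap: 30 days. 2028-03-20 + 30 days = 2028-04-19.
Next gap: 34 days. 2028-04-19 + 34 days = 2028-05-23.

2028-04-19, 2028-05-23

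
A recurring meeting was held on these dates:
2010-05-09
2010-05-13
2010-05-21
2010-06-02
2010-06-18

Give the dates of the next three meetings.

2010-07-08, 2010-08-01, 2010-08-29

Gaps: 4, 8, 12, 16 days — each gap is 4 larger than the previous one.
Next gap: 20 days. 2010-06-18 + 20 days = 2010-07-08.
Next gap: 24 days. 2010-07-08 + 24 days = 2010-08-01.
Next gap: 28 days. 2010-08-01 + 28 days = 2010-08-29.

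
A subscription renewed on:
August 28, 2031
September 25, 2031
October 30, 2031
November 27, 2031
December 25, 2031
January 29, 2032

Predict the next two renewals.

Every date is a Thursday; gaps 28, 35, 28, 28, 35 days.
Each is the last Thursday of its month (at least one falls on the 29th or later, ruling out '4th Thursday').
February 2032 ends with Thursday February 26, 2032.
March 2032 ends with Thursday March 25, 2032.

February 26, 2032; March 25, 2032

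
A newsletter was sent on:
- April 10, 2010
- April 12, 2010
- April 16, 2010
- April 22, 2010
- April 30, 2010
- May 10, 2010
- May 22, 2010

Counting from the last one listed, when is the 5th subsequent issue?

The spacing grows by 2 each time: 2, 4, 6, 8, 10, 12 days.
Next gap: 14 days. May 22, 2010 + 14 days = June 5, 2010.
Next gap: 16 days. June 5, 2010 + 16 days = June 21, 2010.
Next gap: 18 days. June 21, 2010 + 18 days = July 9, 2010.
Next gap: 20 days. July 9, 2010 + 20 days = July 29, 2010.
Next gap: 22 days. July 29, 2010 + 22 days = August 20, 2010.

August 20, 2010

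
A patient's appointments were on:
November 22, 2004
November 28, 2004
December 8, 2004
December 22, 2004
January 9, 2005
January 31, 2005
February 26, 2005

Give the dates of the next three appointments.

Intervals are 6, 10, 14, 18, 22, 26 days — an arithmetic progression with common difference 4.
Next gap: 30 days. February 26, 2005 + 30 days = March 28, 2005.
Next gap: 34 days. March 28, 2005 + 34 days = May 1, 2005.
Next gap: 38 days. May 1, 2005 + 38 days = June 8, 2005.

March 28, 2005; May 1, 2005; June 8, 2005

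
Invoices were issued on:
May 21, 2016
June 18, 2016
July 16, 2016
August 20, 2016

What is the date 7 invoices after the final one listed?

These are Saturdays at 28- or 35-day spacing (28, 28, 35).
The pattern: 3rd Saturday of the month.
3rd Saturday of September 2016: September 17, 2016.
3rd Saturday of October 2016: October 15, 2016.
3rd Saturday of November 2016: November 19, 2016.
December 2016 — 3rd Saturday is December 17, 2016.
3rd Saturday of January 2017: January 21, 2017.
February 2017 — 3rd Saturday is February 18, 2017.
3rd Saturday of March 2017: March 18, 2017.

March 18, 2017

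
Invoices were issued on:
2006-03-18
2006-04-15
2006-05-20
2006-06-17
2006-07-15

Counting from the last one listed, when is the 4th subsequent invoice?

Gaps: 28, 35, 28, 28 days — a mix of 28 and 35. Every date is a Saturday.
Each is the 3rd Saturday of its month.
August 2006 — 3rd Saturday is 2006-08-19.
September 2006 — 3rd Saturday is 2006-09-16.
3rd Saturday of October 2006: 2006-10-21.
November 2006 — 3rd Saturday is 2006-11-18.

2006-11-18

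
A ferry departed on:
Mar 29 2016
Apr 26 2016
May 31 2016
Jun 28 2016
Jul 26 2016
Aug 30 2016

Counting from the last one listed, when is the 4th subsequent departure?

Every date is a Tuesday; gaps 28, 35, 28, 28, 35 days.
Each is the last Tuesday of its month (at least one falls on the 29th or later, ruling out '4th Tuesday').
September 2016 ends with Tuesday Sep 27 2016.
Last Tuesday of October 2016: Oct 25 2016.
Last Tuesday of November 2016: Nov 29 2016.
Last Tuesday of December 2016: Dec 27 2016.

Dec 27 2016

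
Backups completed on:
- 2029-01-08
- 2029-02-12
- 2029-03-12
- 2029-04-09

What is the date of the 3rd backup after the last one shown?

All dates are Mondays, 35, 28, 28 days apart.
Specifically, the 2nd Monday of each month.
2nd Monday of May 2029: 2029-05-14.
2nd Monday of June 2029: 2029-06-11.
2nd Monday of July 2029: 2029-07-09.

2029-07-09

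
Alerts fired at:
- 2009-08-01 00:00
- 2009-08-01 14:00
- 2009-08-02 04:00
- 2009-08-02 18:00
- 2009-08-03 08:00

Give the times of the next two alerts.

2009-08-03 22:00, 2009-08-04 12:00

The interval is a steady 14 hours (14, 14, 14, 14).
2009-08-03 08:00 + 14 h = 2009-08-03 22:00.
2009-08-03 22:00 + 14 h = 2009-08-04 12:00.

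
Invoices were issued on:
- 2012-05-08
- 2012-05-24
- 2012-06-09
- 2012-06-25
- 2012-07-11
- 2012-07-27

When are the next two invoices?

The spacing is 16, 16, 16, 16, 16 days — always 16 days.
2012-07-27 + 16 days = 2012-08-12.
2012-08-12 + 16 days = 2012-08-28.

2012-08-12, 2012-08-28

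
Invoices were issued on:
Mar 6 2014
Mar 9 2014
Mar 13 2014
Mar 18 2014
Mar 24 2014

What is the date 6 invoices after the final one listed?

May 20 2014

Gaps: 3, 4, 5, 6 days — each gap is 1 larger than the previous one.
Next gap: 7 days. Mar 24 2014 + 7 days = Mar 31 2014.
Next gap: 8 days. Mar 31 2014 + 8 days = Apr 8 2014.
Next gap: 9 days. Apr 8 2014 + 9 days = Apr 17 2014.
Next gap: 10 days. Apr 17 2014 + 10 days = Apr 27 2014.
Next gap: 11 days. Apr 27 2014 + 11 days = May 8 2014.
Next gap: 12 days. May 8 2014 + 12 days = May 20 2014.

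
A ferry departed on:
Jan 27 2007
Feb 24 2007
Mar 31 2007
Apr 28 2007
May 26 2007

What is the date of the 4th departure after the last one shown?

Sep 29 2007

Every date is a Saturday; gaps 28, 35, 28, 28 days.
Each is the last Saturday of its month (at least one falls on the 29th or later, ruling out '4th Saturday').
June 2007 ends with Saturday Jun 30 2007.
July 2007 ends with Saturday Jul 28 2007.
August 2007 ends with Saturday Aug 25 2007.
September 2007 ends with Saturday Sep 29 2007.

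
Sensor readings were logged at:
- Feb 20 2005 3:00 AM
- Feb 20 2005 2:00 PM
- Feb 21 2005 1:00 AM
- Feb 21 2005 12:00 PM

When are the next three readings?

The interval is a steady 11 hours (11, 11, 11).
Feb 21 2005 12:00 PM + 11 h = Feb 21 2005 11:00 PM.
Feb 21 2005 11:00 PM + 11 h = Feb 22 2005 10:00 AM.
Feb 22 2005 10:00 AM + 11 h = Feb 22 2005 9:00 PM.

Feb 21 2005 11:00 PM, Feb 22 2005 10:00 AM, Feb 22 2005 9:00 PM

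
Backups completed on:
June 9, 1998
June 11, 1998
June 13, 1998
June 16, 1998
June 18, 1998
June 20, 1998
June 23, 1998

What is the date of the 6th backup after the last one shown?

Gaps: 2, 2, 3, 2, 2, 3 days — not constant, but cyclic with period 3.
The events fall on every Tuesday, Thursday and Saturday.
The following Thursday is June 25, 1998.
The following Saturday is June 27, 1998.
The following Tuesday is June 30, 1998.
The following Thursday is July 2, 1998.
Next Saturday: July 4, 1998.
Next Tuesday: July 7, 1998.

July 7, 1998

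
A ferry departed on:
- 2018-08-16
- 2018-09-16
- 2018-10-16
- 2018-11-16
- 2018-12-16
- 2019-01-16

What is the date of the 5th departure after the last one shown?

The day-of-month is always 16 (31, 30, 31, 30, 31 days between events).
So this recurs on the 16th of each month.
Next: February 2019 → 2019-02-16.
Next: March 2019 → 2019-03-16.
April 2019: 2019-04-16.
Next: May 2019 → 2019-05-16.
Next: June 2019 → 2019-06-16.

2019-06-16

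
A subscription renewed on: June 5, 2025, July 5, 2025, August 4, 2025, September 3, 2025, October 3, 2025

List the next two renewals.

November 2, 2025; December 2, 2025

Every event comes 30 days after the last (30, 30, 30, 30).
October 3, 2025 + 30 days = November 2, 2025.
November 2, 2025 + 30 days = December 2, 2025.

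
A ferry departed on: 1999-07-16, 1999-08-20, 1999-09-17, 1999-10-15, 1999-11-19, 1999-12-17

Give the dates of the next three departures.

All dates are Fridays, 35, 28, 28, 35, 28 days apart.
Specifically, the 3rd Friday of each month.
January 2000 — 3rd Friday is 2000-01-21.
3rd Friday of February 2000: 2000-02-18.
March 2000 — 3rd Friday is 2000-03-17.

2000-01-21, 2000-02-18, 2000-03-17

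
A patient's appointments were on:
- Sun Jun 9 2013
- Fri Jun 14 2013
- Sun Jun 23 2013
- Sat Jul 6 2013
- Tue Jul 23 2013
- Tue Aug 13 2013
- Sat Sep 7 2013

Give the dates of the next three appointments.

Intervals are 5, 9, 13, 17, 21, 25 days — an arithmetic progression with common difference 4.
Next gap: 29 days. Sat Sep 7 2013 + 29 days = Sun Oct 6 2013.
Next gap: 33 days. Sun Oct 6 2013 + 33 days = Fri Nov 8 2013.
Next gap: 37 days. Fri Nov 8 2013 + 37 days = Sun Dec 15 2013.

Sun Oct 6 2013, Fri Nov 8 2013, Sun Dec 15 2013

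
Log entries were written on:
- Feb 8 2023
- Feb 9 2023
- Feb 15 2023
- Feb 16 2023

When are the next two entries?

Feb 22 2023, Feb 23 2023

Every event lands on a Wednesday or Thursday (gaps cycle 1, 6, 1).
So the schedule is: every Wednesday and Thursday.
The following Wednesday is Feb 22 2023.
Next Thursday: Feb 23 2023.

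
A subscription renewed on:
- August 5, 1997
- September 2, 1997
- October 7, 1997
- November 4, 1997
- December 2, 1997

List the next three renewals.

All dates are Tuesdays, 28, 35, 28, 28 days apart.
Specifically, the 1st Tuesday of each month.
1st Tuesday of January 1998: January 6, 1998.
1st Tuesday of February 1998: February 3, 1998.
1st Tuesday of March 1998: March 3, 1998.

January 6, 1998; February 3, 1998; March 3, 1998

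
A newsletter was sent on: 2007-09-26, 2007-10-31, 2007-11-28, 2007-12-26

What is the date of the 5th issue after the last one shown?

2008-05-28

Every date is a Wednesday; gaps 35, 28, 28 days.
Each is the last Wednesday of its month (at least one falls on the 29th or later, ruling out '4th Wednesday').
Last Wednesday of January 2008: 2008-01-30.
Last Wednesday of February 2008: 2008-02-27.
Last Wednesday of March 2008: 2008-03-26.
April 2008 ends with Wednesday 2008-04-30.
May 2008 ends with Wednesday 2008-05-28.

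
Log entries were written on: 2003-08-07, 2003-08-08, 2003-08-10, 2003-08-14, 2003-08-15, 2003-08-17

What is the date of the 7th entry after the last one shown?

Gaps: 1, 2, 4, 1, 2 days — not constant, but cyclic with period 3.
The events fall on every Thursday, Friday and Sunday.
Next Thursday: 2003-08-21.
Next Friday: 2003-08-22.
The following Sunday is 2003-08-24.
The following Thursday is 2003-08-28.
The following Friday is 2003-08-29.
Next Sunday: 2003-08-31.
The following Thursday is 2003-09-04.

2003-09-04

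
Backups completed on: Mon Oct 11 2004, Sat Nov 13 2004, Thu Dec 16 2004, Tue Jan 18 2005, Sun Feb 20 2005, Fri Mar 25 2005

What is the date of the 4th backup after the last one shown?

Every event comes 33 days after the last (33, 33, 33, 33, 33).
Fri Mar 25 2005 + 33 days = Wed Apr 27 2005.
Wed Apr 27 2005 + 33 days = Mon May 30 2005.
Mon May 30 2005 + 33 days = Sat Jul 2 2005.
Sat Jul 2 2005 + 33 days = Thu Aug 4 2005.

Thu Aug 4 2005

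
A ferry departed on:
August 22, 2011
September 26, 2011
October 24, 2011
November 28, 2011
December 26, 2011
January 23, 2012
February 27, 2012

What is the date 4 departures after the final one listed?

These are Mondays at 28- or 35-day spacing (35, 28, 35, 28, 28, 35).
The pattern: 4th Monday of the month.
March 2012 — 4th Monday is March 26, 2012.
April 2012 — 4th Monday is April 23, 2012.
May 2012 — 4th Monday is May 28, 2012.
4th Monday of June 2012: June 25, 2012.

June 25, 2012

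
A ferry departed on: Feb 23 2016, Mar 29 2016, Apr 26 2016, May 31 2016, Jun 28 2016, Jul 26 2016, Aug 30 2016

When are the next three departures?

Sep 27 2016, Oct 25 2016, Nov 29 2016

All Tuesdays; the gaps (35, 28, 35, 28, 28, 35) vary with month length.
This is the last Tuesday of each month.
Last Tuesday of September 2016: Sep 27 2016.
Last Tuesday of October 2016: Oct 25 2016.
November 2016 ends with Tuesday Nov 29 2016.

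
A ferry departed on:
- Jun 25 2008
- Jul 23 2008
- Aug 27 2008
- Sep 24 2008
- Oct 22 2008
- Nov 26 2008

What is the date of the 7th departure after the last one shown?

These are Wednesdays at 28- or 35-day spacing (28, 35, 28, 28, 35).
The pattern: 4th Wednesday of the month.
December 2008 — 4th Wednesday is Dec 24 2008.
January 2009 — 4th Wednesday is Jan 28 2009.
February 2009 — 4th Wednesday is Feb 25 2009.
4th Wednesday of March 2009: Mar 25 2009.
4th Wednesday of April 2009: Apr 22 2009.
4th Wednesday of May 2009: May 27 2009.
4th Wednesday of June 2009: Jun 24 2009.

Jun 24 2009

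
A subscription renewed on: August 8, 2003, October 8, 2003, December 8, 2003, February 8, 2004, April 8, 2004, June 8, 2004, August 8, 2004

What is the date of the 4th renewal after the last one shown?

April 8, 2005

Gaps: 61, 61, 62, 60, 61, 61 days — not constant. Every event is on the 8th of the month.
Pattern: the 8th of every 2 months.
Next: October 2004 → October 8, 2004.
December 2004: December 8, 2004.
Next: February 2005 → February 8, 2005.
April 2005: April 8, 2005.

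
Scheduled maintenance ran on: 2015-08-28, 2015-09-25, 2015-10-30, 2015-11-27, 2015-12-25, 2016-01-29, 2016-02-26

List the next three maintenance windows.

All Fridays; the gaps (28, 35, 28, 28, 35, 28) vary with month length.
This is the last Friday of each month.
Last Friday of March 2016: 2016-03-25.
Last Friday of April 2016: 2016-04-29.
May 2016 ends with Friday 2016-05-27.

2016-03-25, 2016-04-29, 2016-05-27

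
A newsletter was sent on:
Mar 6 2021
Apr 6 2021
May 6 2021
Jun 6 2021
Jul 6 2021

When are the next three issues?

Aug 6 2021, Sep 6 2021, Oct 6 2021

Each date is the 6th; the gaps (31, 30, 31, 30) track the month lengths.
The rule is the 6th of each month.
Next: August 2021 → Aug 6 2021.
Next: September 2021 → Sep 6 2021.
Next: October 2021 → Oct 6 2021.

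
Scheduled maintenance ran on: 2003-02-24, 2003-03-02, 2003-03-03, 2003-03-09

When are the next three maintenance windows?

2003-03-10, 2003-03-16, 2003-03-17

Every event lands on a Monday or Sunday (gaps cycle 6, 1, 6).
So the schedule is: every Monday and Sunday.
The following Monday is 2003-03-10.
Next Sunday: 2003-03-16.
The following Monday is 2003-03-17.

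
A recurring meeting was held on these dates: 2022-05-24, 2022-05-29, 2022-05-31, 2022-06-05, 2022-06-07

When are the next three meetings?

2022-06-12, 2022-06-14, 2022-06-19

The gap pattern 5, 2, 5, 2 repeats every 2 events.
These are the Tuesdays and Sundays of each week.
The following Sunday is 2022-06-12.
Next Tuesday: 2022-06-14.
The following Sunday is 2022-06-19.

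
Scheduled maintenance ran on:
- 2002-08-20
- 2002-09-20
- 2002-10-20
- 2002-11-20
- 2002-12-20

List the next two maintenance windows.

Gaps: 31, 30, 31, 30 days — not constant. Every event is on the 20th of the month.
Pattern: the 20th of each month.
Next: January 2003 → 2003-01-20.
Next: February 2003 → 2003-02-20.

2003-01-20, 2003-02-20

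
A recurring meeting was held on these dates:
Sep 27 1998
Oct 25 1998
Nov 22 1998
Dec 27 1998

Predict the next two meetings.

Gaps: 28, 28, 35 days — a mix of 28 and 35. Every date is a Sunday.
Each is the 4th Sunday of its month.
January 1999 — 4th Sunday is Jan 24 1999.
February 1999 — 4th Sunday is Feb 28 1999.

Jan 24 1999, Feb 28 1999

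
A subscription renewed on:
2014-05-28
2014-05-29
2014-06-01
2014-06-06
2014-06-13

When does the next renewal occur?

2014-06-22

Gaps: 1, 3, 5, 7 days — each gap is 2 larger than the previous one.
Next gap: 9 days. 2014-06-13 + 9 days = 2014-06-22.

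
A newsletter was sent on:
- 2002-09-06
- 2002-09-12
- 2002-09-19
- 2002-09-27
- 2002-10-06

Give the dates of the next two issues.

Intervals are 6, 7, 8, 9 days — an arithmetic progression with common difference 1.
Next gap: 10 days. 2002-10-06 + 10 days = 2002-10-16.
Next gap: 11 days. 2002-10-16 + 11 days = 2002-10-27.

2002-10-16, 2002-10-27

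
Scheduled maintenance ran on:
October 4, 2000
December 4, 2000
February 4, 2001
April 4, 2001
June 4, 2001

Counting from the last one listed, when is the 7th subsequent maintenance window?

August 4, 2002

Each date is the 4th; the gaps (61, 62, 59, 61) track the month lengths.
The rule is the 4th of every 2 months.
August 2001: August 4, 2001.
October 2001: October 4, 2001.
December 2001: December 4, 2001.
February 2002: February 4, 2002.
Next: April 2002 → April 4, 2002.
Next: June 2002 → June 4, 2002.
August 2002: August 4, 2002.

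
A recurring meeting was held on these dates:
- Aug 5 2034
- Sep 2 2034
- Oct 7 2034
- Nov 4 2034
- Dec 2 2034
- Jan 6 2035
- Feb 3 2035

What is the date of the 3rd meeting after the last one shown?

These are Saturdays at 28- or 35-day spacing (28, 35, 28, 28, 35, 28).
The pattern: 1st Saturday of the month.
March 2035 — 1st Saturday is Mar 3 2035.
1st Saturday of April 2035: Apr 7 2035.
1st Saturday of May 2035: May 5 2035.

May 5 2035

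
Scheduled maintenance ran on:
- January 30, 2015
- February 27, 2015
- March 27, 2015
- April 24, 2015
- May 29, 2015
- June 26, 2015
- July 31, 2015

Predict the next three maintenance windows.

August 28, 2015; September 25, 2015; October 30, 2015

These are Fridays with 28, 28, 28, 35, 28, 35-day gaps.
Each is the final Friday of its month — January 30, 2015 is past the 28th, so '4th Friday' doesn't fit.
August 2015 ends with Friday August 28, 2015.
September 2015 ends with Friday September 25, 2015.
October 2015 ends with Friday October 30, 2015.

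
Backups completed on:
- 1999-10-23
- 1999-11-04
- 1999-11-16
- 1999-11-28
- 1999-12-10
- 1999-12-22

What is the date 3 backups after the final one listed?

The spacing is 12, 12, 12, 12, 12 days — always 12 days.
1999-12-22 + 12 days = 2000-01-03.
2000-01-03 + 12 days = 2000-01-15.
2000-01-15 + 12 days = 2000-01-27.

2000-01-27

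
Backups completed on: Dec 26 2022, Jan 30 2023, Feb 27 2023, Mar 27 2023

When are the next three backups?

Apr 24 2023, May 29 2023, Jun 26 2023

Every date is a Monday; gaps 35, 28, 28 days.
Each is the last Monday of its month (at least one falls on the 29th or later, ruling out '4th Monday').
Last Monday of April 2023: Apr 24 2023.
Last Monday of May 2023: May 29 2023.
June 2023 ends with Monday Jun 26 2023.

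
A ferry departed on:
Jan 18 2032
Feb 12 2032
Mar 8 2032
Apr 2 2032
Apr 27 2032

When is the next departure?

May 22 2032

Every event comes 25 days after the last (25, 25, 25, 25).
Apr 27 2032 + 25 days = May 22 2032.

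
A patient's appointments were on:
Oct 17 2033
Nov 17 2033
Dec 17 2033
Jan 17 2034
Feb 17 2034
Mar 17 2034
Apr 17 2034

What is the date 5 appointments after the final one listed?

Sep 17 2034

Each date is the 17th; the gaps (31, 30, 31, 31, 28, 31) track the month lengths.
The rule is the 17th of each month.
May 2034: May 17 2034.
June 2034: Jun 17 2034.
Next: July 2034 → Jul 17 2034.
August 2034: Aug 17 2034.
September 2034: Sep 17 2034.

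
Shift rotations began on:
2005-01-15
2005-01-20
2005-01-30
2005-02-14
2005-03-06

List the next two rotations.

The spacing grows by 5 each time: 5, 10, 15, 20 days.
Next gap: 25 days. 2005-03-06 + 25 days = 2005-03-31.
Next gap: 30 days. 2005-03-31 + 30 days = 2005-04-30.

2005-03-31, 2005-04-30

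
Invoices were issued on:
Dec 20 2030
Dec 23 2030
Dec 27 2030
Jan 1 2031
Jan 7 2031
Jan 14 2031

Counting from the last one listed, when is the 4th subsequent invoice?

Feb 21 2031

Intervals are 3, 4, 5, 6, 7 days — an arithmetic progression with common difference 1.
Next gap: 8 days. Jan 14 2031 + 8 days = Jan 22 2031.
Next gap: 9 days. Jan 22 2031 + 9 days = Jan 31 2031.
Next gap: 10 days. Jan 31 2031 + 10 days = Feb 10 2031.
Next gap: 11 days. Feb 10 2031 + 11 days = Feb 21 2031.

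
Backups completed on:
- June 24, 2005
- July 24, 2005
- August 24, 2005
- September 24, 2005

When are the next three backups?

Gaps: 30, 31, 31 days — not constant. Every event is on the 24th of the month.
Pattern: the 24th of each month.
Next: October 2005 → October 24, 2005.
Next: November 2005 → November 24, 2005.
December 2005: December 24, 2005.

October 24, 2005; November 24, 2005; December 24, 2005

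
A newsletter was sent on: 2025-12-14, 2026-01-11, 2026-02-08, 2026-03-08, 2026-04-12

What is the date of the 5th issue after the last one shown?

2026-09-13

Gaps: 28, 28, 28, 35 days — a mix of 28 and 35. Every date is a Sunday.
Each is the 2nd Sunday of its month.
2nd Sunday of May 2026: 2026-05-10.
2nd Sunday of June 2026: 2026-06-14.
2nd Sunday of July 2026: 2026-07-12.
August 2026 — 2nd Sunday is 2026-08-09.
September 2026 — 2nd Sunday is 2026-09-13.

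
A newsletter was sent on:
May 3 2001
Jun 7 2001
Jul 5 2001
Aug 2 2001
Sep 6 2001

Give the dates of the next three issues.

These are Thursdays at 28- or 35-day spacing (35, 28, 28, 35).
The pattern: 1st Thursday of the month.
1st Thursday of October 2001: Oct 4 2001.
November 2001 — 1st Thursday is Nov 1 2001.
1st Thursday of December 2001: Dec 6 2001.

Oct 4 2001, Nov 1 2001, Dec 6 2001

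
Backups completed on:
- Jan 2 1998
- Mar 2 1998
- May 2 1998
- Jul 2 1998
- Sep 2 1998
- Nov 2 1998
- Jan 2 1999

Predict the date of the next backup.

Each date is the 2nd; the gaps (59, 61, 61, 62, 61, 61) track the month lengths.
The rule is the 2nd of every 2 months.
March 1999: Mar 2 1999.

Mar 2 1999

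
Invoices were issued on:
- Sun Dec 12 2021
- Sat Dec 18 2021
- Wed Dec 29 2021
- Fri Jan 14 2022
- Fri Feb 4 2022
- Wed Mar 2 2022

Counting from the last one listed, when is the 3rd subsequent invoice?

Intervals are 6, 11, 16, 21, 26 days — an arithmetic progression with common difference 5.
Next gap: 31 days. Wed Mar 2 2022 + 31 days = Sat Apr 2 2022.
Next gap: 36 days. Sat Apr 2 2022 + 36 days = Sun May 8 2022.
Next gap: 41 days. Sun May 8 2022 + 41 days = Sat Jun 18 2022.

Sat Jun 18 2022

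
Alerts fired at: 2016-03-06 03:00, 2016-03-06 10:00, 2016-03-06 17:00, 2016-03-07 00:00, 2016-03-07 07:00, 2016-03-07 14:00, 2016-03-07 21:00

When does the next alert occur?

2016-03-08 04:00

Spacing: 7, 7, 7, 7, 7, 7 h — constant 7 h.
2016-03-07 21:00 + 7 h = 2016-03-08 04:00.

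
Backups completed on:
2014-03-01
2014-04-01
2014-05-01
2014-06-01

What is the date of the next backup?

Each date is the 1st; the gaps (31, 30, 31) track the month lengths.
The rule is the 1st of each month.
July 2014: 2014-07-01.

2014-07-01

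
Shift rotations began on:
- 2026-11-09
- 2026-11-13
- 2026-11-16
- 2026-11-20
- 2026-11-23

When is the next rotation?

Every event lands on a Monday or Friday (gaps cycle 4, 3, 4, 3).
So the schedule is: every Monday and Friday.
Next Friday: 2026-11-27.

2026-11-27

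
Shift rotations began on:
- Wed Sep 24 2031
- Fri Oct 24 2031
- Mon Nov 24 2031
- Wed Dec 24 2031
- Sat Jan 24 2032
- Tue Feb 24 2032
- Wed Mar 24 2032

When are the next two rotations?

Gaps: 30, 31, 30, 31, 31, 29 days — not constant. Every event is on the 24th of the month.
Pattern: the 24th of each month.
April 2032: Sat Apr 24 2032.
May 2032: Mon May 24 2032.

Sat Apr 24 2032, Mon May 24 2032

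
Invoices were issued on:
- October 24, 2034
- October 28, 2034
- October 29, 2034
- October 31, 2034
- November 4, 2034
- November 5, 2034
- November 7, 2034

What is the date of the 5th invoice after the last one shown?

November 19, 2034

Every event lands on a Tuesday or Saturday or Sunday (gaps cycle 4, 1, 2, 4, 1, 2).
So the schedule is: every Tuesday, Saturday and Sunday.
The following Saturday is November 11, 2034.
The following Sunday is November 12, 2034.
The following Tuesday is November 14, 2034.
Next Saturday: November 18, 2034.
Next Sunday: November 19, 2034.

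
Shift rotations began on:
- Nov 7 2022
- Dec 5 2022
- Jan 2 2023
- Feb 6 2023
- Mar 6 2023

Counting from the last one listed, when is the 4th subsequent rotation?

These are Mondays at 28- or 35-day spacing (28, 28, 35, 28).
The pattern: 1st Monday of the month.
1st Monday of April 2023: Apr 3 2023.
May 2023 — 1st Monday is May 1 2023.
1st Monday of June 2023: Jun 5 2023.
July 2023 — 1st Monday is Jul 3 2023.

Jul 3 2023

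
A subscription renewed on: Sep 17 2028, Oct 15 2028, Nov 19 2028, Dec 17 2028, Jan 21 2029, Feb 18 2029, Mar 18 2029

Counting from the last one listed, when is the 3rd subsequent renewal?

All dates are Sundays, 28, 35, 28, 35, 28, 28 days apart.
Specifically, the 3rd Sunday of each month.
3rd Sunday of April 2029: Apr 15 2029.
May 2029 — 3rd Sunday is May 20 2029.
June 2029 — 3rd Sunday is Jun 17 2029.

Jun 17 2029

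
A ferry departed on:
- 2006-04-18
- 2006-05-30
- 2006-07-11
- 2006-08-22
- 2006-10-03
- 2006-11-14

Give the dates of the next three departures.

2006-12-26, 2007-02-06, 2007-03-20

Gaps between consecutive events: 42, 42, 42, 42, 42 days — a constant 42-day interval.
2006-11-14 + 42 days = 2006-12-26.
2006-12-26 + 42 days = 2007-02-06.
2007-02-06 + 42 days = 2007-03-20.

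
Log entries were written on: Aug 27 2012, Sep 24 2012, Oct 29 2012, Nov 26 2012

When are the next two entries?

All Mondays; the gaps (28, 35, 28) vary with month length.
This is the last Monday of each month.
Last Monday of December 2012: Dec 31 2012.
Last Monday of January 2013: Jan 28 2013.

Dec 31 2012, Jan 28 2013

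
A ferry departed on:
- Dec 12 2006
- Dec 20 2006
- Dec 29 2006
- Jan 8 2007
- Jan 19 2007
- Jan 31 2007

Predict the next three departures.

Feb 13 2007, Feb 27 2007, Mar 14 2007

Gaps: 8, 9, 10, 11, 12 days — each gap is 1 larger than the previous one.
Next gap: 13 days. Jan 31 2007 + 13 days = Feb 13 2007.
Next gap: 14 days. Feb 13 2007 + 14 days = Feb 27 2007.
Next gap: 15 days. Feb 27 2007 + 15 days = Mar 14 2007.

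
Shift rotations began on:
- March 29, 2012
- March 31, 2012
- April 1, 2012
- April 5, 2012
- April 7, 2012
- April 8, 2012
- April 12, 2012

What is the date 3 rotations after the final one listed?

Every event lands on a Thursday or Saturday or Sunday (gaps cycle 2, 1, 4, 2, 1, 4).
So the schedule is: every Thursday, Saturday and Sunday.
The following Saturday is April 14, 2012.
Next Sunday: April 15, 2012.
The following Thursday is April 19, 2012.

April 19, 2012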